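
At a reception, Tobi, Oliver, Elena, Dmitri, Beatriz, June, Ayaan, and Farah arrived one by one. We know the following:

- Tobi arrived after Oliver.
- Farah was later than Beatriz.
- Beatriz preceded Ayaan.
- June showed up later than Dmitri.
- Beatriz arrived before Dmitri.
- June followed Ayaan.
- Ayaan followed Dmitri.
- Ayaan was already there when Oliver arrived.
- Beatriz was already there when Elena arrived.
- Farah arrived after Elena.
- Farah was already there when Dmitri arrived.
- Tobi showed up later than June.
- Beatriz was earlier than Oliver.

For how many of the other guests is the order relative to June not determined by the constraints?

Forced before June: Ayaan, Beatriz, Dmitri, Elena, and Farah; forced after June: Tobi.
That leaves Oliver with no forced order relative to June — 1.

1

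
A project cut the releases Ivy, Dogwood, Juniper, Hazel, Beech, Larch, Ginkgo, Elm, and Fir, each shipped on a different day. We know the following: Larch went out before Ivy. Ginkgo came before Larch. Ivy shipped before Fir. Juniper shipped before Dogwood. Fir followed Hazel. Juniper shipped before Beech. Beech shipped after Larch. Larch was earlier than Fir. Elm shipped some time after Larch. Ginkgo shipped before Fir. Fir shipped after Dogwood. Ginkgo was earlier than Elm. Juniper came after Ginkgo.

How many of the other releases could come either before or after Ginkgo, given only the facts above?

1

Forced after Ginkgo: Beech, Dogwood, Elm, Fir, Ivy, Juniper, and Larch.
That leaves Hazel with no forced order relative to Ginkgo — 1.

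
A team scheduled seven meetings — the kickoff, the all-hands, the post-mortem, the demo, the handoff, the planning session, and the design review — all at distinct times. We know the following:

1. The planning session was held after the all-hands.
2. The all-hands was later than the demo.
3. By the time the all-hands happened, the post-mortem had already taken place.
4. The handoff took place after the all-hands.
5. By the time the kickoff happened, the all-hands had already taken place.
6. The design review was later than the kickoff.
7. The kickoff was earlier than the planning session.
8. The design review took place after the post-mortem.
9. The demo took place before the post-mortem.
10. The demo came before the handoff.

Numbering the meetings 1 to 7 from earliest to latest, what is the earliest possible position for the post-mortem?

The demo must come before the post-mortem — 1 forced predecessor.
Nothing else is forced ahead of the post-mortem, so its earliest slot is position 1 + 1 = 2.

2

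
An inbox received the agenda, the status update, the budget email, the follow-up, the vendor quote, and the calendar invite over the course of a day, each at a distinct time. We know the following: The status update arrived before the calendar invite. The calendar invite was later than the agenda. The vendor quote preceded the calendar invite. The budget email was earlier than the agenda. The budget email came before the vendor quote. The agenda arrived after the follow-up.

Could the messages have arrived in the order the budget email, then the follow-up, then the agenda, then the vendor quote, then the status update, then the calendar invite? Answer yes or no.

yes

Check each stated constraint against the proposed order — e.g. the agenda is ahead of the calendar invite; the budget email is ahead of the vendor quote. Every pair is in the required order; nothing is violated.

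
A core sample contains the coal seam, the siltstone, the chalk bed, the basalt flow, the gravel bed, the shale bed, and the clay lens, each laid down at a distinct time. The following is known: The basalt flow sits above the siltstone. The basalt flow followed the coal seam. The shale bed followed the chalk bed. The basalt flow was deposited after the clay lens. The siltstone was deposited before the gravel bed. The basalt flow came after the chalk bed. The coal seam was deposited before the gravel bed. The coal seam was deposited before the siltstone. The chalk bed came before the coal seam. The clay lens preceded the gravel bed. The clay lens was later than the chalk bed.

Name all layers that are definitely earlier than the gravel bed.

the chalk bed, the clay lens, the coal seam, the siltstone

Directly stated before the gravel bed: the clay lens, the coal seam, and the siltstone.
The chalk bed reaches the gravel bed via the chalk bed → the coal seam → the gravel bed.
No chain forces the shale bed (or any of the others) ahead of the gravel bed.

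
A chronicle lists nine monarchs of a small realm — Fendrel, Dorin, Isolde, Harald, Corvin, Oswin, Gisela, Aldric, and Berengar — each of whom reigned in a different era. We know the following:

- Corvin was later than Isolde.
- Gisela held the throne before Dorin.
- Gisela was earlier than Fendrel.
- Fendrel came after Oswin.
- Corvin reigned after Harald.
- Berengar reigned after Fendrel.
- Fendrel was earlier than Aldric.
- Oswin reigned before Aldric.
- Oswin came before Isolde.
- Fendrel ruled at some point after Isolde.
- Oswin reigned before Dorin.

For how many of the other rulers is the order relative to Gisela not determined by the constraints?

4

Forced after Gisela: Aldric, Berengar, Dorin, and Fendrel.
That leaves Corvin, Harald, Isolde, and Oswin with no forced order relative to Gisela — 4.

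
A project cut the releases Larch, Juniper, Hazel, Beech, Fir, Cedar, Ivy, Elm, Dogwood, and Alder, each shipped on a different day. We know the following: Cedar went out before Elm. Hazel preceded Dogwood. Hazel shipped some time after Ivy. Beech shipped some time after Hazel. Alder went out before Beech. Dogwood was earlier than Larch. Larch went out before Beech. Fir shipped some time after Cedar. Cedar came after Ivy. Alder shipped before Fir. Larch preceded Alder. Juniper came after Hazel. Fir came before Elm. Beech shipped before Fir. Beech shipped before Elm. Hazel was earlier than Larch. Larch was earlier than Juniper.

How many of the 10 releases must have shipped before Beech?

Directly stated before Beech: Alder, Hazel, and Larch.
Dogwood reaches Beech via Dogwood → Larch → Beech.
Ivy reaches Beech via Ivy → Hazel → Beech.
That's Alder, Dogwood, Hazel, Ivy, and Larch — 5 in all.

5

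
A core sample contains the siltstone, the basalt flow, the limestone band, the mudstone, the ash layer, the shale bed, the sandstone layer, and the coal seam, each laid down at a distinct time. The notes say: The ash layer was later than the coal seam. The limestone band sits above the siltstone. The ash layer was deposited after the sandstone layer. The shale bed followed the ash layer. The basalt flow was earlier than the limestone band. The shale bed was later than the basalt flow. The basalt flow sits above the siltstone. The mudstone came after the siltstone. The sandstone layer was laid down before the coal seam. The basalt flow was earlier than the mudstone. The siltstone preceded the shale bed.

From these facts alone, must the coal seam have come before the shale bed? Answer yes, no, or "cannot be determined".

yes

Chain the constraints: the coal seam → the ash layer → the shale bed. Each link is directly stated, so the coal seam comes before the shale bed.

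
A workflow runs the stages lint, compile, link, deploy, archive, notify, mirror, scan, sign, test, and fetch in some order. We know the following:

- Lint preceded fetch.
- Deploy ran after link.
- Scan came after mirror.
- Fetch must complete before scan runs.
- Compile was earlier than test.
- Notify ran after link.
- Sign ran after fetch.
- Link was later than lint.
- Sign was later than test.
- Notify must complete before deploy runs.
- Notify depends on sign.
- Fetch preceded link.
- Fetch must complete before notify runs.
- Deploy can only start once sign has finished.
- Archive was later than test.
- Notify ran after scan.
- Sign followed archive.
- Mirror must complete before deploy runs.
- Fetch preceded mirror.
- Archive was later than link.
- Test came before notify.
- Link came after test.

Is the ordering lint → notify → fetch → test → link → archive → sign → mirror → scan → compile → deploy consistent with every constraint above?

no

The constraints require sign before notify, but in the proposed sequence notify appears ahead of sign. That one violation is enough.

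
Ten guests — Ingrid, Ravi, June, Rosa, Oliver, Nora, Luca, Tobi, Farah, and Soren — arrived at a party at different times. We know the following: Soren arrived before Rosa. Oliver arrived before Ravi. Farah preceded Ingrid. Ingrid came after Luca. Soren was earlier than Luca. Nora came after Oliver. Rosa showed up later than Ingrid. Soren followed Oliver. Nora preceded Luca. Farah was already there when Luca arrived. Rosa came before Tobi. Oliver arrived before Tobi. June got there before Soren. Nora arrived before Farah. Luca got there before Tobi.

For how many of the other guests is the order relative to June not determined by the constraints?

4

Forced after June: Ingrid, Luca, Rosa, Soren, and Tobi.
That leaves Farah, Nora, Oliver, and Ravi with no forced order relative to June — 4.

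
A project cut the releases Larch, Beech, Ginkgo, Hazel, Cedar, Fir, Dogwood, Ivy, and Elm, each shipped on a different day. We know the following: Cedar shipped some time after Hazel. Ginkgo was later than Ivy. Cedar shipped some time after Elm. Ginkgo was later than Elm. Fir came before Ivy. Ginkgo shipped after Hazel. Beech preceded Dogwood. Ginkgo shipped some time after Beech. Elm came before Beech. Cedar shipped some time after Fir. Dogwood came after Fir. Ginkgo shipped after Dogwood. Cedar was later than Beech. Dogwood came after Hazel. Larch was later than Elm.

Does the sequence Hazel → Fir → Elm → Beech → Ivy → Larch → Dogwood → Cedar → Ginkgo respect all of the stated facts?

yes

Check each stated constraint against the proposed order — e.g. Hazel is ahead of Cedar; Hazel is ahead of Ginkgo. Every pair is in the required order; nothing is violated.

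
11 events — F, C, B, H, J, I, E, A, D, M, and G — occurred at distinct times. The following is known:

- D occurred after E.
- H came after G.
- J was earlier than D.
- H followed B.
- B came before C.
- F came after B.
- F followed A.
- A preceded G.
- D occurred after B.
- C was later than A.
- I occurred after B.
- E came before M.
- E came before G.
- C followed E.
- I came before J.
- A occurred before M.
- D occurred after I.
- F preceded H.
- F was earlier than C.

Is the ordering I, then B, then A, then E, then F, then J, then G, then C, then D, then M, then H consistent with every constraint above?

The constraints require B before I, but in the proposed sequence I appears ahead of B. That one violation is enough.

no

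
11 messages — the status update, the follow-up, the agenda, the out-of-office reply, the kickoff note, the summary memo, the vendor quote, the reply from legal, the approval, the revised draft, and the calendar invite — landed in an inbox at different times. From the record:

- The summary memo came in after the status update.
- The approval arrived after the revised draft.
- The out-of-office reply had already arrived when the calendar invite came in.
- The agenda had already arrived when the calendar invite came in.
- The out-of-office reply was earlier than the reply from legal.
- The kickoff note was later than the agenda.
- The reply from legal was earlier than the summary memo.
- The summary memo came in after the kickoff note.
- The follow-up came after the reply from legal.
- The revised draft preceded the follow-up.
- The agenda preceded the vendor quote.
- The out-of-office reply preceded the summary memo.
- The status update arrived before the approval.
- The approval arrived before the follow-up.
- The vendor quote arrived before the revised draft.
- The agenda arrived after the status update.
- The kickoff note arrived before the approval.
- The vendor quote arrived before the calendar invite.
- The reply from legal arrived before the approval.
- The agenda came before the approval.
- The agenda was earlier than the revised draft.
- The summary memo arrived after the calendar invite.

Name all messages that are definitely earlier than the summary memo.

Directly stated before the summary memo: the calendar invite, the kickoff note, the out-of-office reply, the reply from legal, and the status update.
The agenda reaches the summary memo via the agenda → the calendar invite → the summary memo.
The vendor quote reaches the summary memo via the vendor quote → the calendar invite → the summary memo.

the agenda, the calendar invite, the kickoff note, the out-of-office reply, the reply from legal, the status update, the vendor quote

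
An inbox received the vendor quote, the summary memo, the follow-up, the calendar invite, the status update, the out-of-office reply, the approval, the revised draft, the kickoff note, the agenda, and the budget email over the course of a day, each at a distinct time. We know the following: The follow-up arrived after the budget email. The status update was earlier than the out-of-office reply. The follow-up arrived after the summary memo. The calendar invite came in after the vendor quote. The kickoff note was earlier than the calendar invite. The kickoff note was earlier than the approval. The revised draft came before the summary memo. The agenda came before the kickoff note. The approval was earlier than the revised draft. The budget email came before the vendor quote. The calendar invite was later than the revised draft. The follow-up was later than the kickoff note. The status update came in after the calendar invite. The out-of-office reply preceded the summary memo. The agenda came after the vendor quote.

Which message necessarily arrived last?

Every other message has a chain of constraints placing it before the follow-up, so the follow-up is last.

the follow-up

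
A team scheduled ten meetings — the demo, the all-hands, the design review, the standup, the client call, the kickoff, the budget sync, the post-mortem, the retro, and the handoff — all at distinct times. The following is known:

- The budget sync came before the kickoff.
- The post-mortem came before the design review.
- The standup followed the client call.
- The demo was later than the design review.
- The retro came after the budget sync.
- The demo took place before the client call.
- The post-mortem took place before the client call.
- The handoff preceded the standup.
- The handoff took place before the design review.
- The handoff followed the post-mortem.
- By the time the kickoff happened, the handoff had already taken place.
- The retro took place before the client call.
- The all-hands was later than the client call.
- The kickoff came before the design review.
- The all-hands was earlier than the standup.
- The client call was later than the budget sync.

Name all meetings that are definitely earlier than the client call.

the budget sync, the demo, the design review, the handoff, the kickoff, the post-mortem, the retro

Directly stated before the client call: the budget sync, the demo, the post-mortem, and the retro.
The design review reaches the client call via the design review → the demo → the client call.
The handoff reaches the client call via the handoff → the design review → the demo → the client call.
The kickoff reaches the client call via the kickoff → the design review → the demo → the client call.
No chain forces the standup (or any of the others) ahead of the client call.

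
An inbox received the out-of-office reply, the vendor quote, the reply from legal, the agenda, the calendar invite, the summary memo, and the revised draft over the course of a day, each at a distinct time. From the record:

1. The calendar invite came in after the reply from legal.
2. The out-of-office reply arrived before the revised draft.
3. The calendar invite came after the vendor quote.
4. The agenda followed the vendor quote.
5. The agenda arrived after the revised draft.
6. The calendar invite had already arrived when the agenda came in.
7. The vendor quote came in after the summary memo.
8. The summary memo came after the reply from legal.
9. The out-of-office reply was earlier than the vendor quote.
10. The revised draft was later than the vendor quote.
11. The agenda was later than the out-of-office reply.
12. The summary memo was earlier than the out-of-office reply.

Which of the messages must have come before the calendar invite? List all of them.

the out-of-office reply, the reply from legal, the summary memo, the vendor quote

Directly stated before the calendar invite: the reply from legal and the vendor quote.
The out-of-office reply reaches the calendar invite via the out-of-office reply → the vendor quote → the calendar invite.
The summary memo reaches the calendar invite via the summary memo → the vendor quote → the calendar invite.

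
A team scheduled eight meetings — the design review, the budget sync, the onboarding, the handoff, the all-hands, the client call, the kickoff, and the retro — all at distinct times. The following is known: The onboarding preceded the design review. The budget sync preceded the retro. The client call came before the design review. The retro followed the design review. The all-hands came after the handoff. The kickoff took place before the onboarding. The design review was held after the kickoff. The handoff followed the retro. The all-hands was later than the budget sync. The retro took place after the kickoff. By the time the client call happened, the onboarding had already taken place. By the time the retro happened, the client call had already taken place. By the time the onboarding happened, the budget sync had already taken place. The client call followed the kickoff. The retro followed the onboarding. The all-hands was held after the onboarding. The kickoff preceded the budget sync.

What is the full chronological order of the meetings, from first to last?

The constraints fix every adjacent pair, so only one ordering works:
the kickoff → the budget sync → the onboarding → the client call → the design review → the retro → the handoff → the all-hands.

the kickoff, the budget sync, the onboarding, the client call, the design review, the retro, the handoff, the all-hands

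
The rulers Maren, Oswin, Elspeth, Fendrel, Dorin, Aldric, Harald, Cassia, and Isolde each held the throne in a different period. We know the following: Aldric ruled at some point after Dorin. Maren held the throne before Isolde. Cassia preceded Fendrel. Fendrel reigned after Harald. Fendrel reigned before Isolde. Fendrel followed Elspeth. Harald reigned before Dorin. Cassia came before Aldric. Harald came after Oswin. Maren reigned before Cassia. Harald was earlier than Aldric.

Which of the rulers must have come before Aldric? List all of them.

Cassia, Dorin, Harald, Maren, Oswin

Directly stated before Aldric: Cassia, Dorin, and Harald.
Maren reaches Aldric via Maren → Cassia → Aldric.
Oswin reaches Aldric via Oswin → Harald → Aldric.
No chain forces Elspeth (or any of the others) ahead of Aldric.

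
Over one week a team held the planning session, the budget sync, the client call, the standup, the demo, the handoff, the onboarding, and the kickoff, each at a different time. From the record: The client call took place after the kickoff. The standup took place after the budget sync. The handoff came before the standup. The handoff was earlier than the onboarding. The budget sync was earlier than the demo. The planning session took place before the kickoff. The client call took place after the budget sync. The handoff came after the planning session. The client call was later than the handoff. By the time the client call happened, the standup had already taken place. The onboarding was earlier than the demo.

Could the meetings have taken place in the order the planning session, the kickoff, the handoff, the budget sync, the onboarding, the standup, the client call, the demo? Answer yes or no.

Check each stated constraint against the proposed order — e.g. the handoff is ahead of the client call; the kickoff is ahead of the client call. Every pair is in the required order; nothing is violated.

yes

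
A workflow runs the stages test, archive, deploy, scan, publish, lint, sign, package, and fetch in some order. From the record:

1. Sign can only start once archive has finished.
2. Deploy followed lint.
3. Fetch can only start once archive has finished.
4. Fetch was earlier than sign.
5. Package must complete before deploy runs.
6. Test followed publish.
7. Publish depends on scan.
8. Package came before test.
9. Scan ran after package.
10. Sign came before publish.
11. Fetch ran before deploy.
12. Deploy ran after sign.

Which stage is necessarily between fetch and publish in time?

sign

Tracing the constraints gives fetch → sign → publish, so sign sits after fetch and before publish.
No other stage is forced both after fetch and before publish.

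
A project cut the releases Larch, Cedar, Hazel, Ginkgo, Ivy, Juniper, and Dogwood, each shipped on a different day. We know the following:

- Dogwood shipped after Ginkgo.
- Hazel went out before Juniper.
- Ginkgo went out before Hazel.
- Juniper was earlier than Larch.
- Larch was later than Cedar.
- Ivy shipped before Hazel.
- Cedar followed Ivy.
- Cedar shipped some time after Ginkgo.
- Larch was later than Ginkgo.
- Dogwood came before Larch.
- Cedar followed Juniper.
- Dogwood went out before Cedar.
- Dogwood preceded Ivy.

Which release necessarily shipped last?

Larch

Every other release has a chain of constraints placing it before Larch, so Larch is last.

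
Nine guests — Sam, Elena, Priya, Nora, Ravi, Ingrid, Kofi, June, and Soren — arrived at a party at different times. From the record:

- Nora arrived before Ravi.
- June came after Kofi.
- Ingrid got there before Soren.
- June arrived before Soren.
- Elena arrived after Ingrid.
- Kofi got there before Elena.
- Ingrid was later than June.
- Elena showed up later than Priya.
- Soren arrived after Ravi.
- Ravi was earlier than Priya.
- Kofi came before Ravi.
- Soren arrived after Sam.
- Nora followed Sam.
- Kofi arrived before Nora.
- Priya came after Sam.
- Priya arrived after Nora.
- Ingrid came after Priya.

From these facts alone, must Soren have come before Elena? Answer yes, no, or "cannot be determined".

No chain of stated constraints runs from Soren to Elena, and none runs from Elena to Soren either.
So the relative order of Soren and Elena is not fixed by the given facts.

cannot be determined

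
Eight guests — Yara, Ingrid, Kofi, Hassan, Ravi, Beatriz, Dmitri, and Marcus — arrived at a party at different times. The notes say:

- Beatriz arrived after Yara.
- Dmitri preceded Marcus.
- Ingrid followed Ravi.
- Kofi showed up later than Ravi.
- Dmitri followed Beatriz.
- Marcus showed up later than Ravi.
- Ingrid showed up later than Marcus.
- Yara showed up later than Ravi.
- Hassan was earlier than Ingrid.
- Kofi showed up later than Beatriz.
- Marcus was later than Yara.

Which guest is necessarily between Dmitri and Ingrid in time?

Tracing the constraints gives Dmitri → Marcus → Ingrid, so Marcus sits after Dmitri and before Ingrid.
No other guest is forced both after Dmitri and before Ingrid.

Marcus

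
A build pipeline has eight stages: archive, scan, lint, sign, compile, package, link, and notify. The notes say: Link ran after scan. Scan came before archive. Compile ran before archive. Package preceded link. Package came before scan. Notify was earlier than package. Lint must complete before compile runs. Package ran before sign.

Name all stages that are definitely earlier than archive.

compile, lint, notify, package, scan

Directly stated before archive: compile and scan.
Lint reaches archive via lint → compile → archive.
Notify reaches archive via notify → package → scan → archive.
Package reaches archive via package → scan → archive.
No chain forces link (or any of the others) ahead of archive.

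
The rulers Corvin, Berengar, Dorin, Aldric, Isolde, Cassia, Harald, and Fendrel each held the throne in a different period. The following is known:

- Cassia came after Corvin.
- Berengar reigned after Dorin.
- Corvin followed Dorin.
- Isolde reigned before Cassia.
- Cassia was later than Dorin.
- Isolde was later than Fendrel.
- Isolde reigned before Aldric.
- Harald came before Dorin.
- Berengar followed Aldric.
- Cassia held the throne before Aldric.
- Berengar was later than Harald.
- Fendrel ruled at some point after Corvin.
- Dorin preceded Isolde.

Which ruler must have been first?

Harald

Harald has a chain of constraints placing them before every other ruler, so Harald must be first.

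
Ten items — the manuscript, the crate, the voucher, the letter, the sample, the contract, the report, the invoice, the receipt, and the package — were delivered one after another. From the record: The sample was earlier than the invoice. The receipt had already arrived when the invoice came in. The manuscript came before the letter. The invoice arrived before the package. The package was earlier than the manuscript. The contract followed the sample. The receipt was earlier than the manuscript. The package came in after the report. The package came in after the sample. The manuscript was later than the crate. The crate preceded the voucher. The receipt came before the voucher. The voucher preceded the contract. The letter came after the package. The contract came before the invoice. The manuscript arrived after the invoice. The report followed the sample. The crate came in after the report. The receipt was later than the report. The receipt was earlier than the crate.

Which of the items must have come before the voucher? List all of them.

Directly stated before the voucher: the crate and the receipt.
The report reaches the voucher via the report → the crate → the voucher.
The sample reaches the voucher via the sample → the report → the crate → the voucher.

the crate, the receipt, the report, the sample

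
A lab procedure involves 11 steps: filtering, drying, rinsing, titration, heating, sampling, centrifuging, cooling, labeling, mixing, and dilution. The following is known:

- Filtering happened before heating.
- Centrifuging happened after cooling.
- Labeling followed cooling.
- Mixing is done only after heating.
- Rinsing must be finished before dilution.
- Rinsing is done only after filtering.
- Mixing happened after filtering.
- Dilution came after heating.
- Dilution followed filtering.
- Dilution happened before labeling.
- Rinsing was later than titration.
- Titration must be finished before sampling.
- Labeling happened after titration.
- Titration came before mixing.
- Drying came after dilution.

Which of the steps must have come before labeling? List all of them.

cooling, dilution, filtering, heating, rinsing, titration

Directly stated before labeling: cooling, dilution, and titration.
Filtering reaches labeling via filtering → dilution → labeling.
Heating reaches labeling via heating → dilution → labeling.
Rinsing reaches labeling via rinsing → dilution → labeling.
No chain forces drying (or any of the others) ahead of labeling.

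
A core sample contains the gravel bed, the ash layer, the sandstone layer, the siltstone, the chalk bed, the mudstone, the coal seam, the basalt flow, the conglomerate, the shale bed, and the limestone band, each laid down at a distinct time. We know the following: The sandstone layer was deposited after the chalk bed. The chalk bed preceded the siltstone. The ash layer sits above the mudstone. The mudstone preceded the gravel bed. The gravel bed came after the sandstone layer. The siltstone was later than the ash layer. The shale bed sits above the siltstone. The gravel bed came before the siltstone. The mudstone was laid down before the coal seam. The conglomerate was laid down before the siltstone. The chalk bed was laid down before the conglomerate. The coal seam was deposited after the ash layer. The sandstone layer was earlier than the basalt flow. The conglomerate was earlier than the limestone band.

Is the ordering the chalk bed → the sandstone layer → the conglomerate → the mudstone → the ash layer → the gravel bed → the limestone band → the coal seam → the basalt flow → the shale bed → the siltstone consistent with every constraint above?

The constraints require the siltstone before the shale bed, but in the proposed sequence the shale bed appears ahead of the siltstone. That one violation is enough.

no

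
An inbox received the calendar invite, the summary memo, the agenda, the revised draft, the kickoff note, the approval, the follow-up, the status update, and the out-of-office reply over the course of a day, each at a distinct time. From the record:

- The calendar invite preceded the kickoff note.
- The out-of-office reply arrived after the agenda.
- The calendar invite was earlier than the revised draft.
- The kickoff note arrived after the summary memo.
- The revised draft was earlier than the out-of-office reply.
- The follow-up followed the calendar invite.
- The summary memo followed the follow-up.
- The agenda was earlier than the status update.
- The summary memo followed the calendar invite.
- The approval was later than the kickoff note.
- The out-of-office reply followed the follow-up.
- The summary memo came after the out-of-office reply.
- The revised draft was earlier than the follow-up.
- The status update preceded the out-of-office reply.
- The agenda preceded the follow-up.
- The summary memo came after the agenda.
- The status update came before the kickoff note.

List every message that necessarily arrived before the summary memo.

the agenda, the calendar invite, the follow-up, the out-of-office reply, the revised draft, the status update

Directly stated before the summary memo: the agenda, the calendar invite, the follow-up, and the out-of-office reply.
The revised draft reaches the summary memo via the revised draft → the out-of-office reply → the summary memo.
The status update reaches the summary memo via the status update → the out-of-office reply → the summary memo.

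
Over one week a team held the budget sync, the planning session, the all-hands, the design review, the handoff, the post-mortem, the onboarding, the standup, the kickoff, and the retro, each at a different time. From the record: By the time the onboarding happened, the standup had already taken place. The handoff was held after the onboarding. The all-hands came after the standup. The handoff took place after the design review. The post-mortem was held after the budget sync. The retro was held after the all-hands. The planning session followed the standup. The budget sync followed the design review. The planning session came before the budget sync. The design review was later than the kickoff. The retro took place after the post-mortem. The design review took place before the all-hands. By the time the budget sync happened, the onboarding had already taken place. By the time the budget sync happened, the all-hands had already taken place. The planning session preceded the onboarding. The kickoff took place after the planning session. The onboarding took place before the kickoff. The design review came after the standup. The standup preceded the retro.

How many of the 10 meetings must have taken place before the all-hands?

Directly stated before the all-hands: the design review and the standup.
The kickoff reaches the all-hands via the kickoff → the design review → the all-hands.
The onboarding reaches the all-hands via the onboarding → the kickoff → the design review → the all-hands.
The planning session reaches the all-hands via the planning session → the kickoff → the design review → the all-hands.
No chain forces the handoff (or any of the others) ahead of the all-hands.
That's the design review, the kickoff, the onboarding, the planning session, and the standup — 5 in all.

5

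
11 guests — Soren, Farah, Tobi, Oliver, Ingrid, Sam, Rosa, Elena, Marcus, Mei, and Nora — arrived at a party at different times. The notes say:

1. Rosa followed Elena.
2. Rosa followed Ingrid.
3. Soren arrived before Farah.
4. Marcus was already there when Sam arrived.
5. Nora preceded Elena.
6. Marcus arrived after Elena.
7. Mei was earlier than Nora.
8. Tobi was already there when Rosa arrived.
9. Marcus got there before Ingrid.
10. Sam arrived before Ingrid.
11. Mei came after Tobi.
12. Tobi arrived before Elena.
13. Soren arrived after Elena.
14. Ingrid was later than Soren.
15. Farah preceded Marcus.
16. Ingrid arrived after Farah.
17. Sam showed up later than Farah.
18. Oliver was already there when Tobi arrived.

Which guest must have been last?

Every other guest has a chain of constraints placing them before Rosa, so Rosa is last.

Rosa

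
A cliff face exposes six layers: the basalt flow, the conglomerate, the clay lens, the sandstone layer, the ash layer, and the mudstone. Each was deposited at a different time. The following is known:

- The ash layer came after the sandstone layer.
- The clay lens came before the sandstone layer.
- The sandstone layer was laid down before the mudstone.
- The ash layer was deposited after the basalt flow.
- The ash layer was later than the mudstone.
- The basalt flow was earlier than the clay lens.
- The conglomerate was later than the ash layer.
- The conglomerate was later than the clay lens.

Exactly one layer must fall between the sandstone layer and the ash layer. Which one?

Tracing the constraints gives the sandstone layer → the mudstone → the ash layer, so the mudstone sits after the sandstone layer and before the ash layer.
No other layer is forced both after the sandstone layer and before the ash layer.

the mudstone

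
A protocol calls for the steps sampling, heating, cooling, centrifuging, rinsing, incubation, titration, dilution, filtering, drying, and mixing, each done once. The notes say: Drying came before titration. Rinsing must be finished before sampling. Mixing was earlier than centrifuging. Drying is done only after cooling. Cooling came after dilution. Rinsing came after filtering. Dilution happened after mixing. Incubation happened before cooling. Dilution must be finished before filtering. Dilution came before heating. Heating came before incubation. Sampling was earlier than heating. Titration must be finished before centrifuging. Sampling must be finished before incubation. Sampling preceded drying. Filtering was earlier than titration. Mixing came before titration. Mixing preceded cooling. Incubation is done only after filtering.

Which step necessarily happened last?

centrifuging

Every other step has a chain of constraints placing it before centrifuging, so centrifuging is last.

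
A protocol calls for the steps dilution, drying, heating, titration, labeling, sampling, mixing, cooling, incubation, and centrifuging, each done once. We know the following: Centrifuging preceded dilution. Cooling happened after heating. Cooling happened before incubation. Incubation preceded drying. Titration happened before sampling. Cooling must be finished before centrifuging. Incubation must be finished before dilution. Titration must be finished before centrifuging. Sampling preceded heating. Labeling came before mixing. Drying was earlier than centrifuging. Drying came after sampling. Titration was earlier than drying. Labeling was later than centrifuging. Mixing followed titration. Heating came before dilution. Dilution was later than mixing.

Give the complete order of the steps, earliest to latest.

The constraints fix every adjacent pair, so only one ordering works:
titration → sampling → heating → cooling → incubation → drying → centrifuging → labeling → mixing → dilution.

titration, sampling, heating, cooling, incubation, drying, centrifuging, labeling, mixing, dilution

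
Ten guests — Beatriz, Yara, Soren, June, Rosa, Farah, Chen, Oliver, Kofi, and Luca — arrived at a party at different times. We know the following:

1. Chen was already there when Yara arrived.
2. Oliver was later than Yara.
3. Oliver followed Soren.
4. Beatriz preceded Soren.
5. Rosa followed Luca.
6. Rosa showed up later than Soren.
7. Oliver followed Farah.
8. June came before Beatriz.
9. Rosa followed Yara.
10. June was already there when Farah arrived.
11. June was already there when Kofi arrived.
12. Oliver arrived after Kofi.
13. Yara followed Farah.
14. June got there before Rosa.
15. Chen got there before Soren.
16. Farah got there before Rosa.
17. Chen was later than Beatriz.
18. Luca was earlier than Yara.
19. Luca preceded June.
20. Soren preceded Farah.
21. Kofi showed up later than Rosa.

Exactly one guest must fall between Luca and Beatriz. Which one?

Tracing the constraints gives Luca → June → Beatriz, so June sits after Luca and before Beatriz.
No other guest is forced both after Luca and before Beatriz.

June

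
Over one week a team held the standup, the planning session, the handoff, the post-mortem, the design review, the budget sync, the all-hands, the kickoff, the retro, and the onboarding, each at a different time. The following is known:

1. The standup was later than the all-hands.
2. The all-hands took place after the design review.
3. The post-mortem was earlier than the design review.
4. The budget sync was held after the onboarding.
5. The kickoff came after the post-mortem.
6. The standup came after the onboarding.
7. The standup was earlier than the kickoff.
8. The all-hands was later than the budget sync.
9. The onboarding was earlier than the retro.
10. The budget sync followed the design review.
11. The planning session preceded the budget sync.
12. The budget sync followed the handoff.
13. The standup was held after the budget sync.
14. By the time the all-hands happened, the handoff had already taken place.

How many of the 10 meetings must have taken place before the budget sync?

5

Directly stated before the budget sync: the design review, the handoff, the onboarding, and the planning session.
The post-mortem reaches the budget sync via the post-mortem → the design review → the budget sync.
No chain forces the kickoff (or any of the others) ahead of the budget sync.
That's the design review, the handoff, the onboarding, the planning session, and the post-mortem — 5 in all.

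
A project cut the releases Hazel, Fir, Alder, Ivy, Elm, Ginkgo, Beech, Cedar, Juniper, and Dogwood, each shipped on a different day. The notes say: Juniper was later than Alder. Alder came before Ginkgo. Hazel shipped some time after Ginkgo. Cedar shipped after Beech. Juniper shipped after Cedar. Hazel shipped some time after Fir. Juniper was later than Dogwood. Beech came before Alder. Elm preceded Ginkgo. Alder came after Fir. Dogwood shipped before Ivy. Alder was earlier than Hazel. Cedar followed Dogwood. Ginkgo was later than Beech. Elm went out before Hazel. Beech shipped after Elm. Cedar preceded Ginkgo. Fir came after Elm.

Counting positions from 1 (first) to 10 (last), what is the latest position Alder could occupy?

Alder must come before Ginkgo, Hazel, and Juniper — 3 releases forced after it.
Everything else can be placed before Alder in some valid order, so Alder can sit as late as position 10 − 3 = 7.

7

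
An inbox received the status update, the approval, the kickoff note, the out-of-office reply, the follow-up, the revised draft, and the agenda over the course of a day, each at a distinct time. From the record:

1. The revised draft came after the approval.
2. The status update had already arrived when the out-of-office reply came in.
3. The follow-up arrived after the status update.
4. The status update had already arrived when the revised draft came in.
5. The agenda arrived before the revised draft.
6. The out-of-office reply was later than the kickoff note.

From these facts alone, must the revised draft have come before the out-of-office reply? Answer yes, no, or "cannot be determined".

No chain of stated constraints runs from the revised draft to the out-of-office reply, and none runs from the out-of-office reply to the revised draft either.
So the relative order of the revised draft and the out-of-office reply is not fixed by the given facts.

cannot be determined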